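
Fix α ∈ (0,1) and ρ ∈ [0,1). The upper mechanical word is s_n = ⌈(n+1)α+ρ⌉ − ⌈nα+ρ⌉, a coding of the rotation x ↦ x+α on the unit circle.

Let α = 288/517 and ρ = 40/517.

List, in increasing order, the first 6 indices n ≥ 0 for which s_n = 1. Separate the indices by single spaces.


1 3 5 7 8 10

n=0: ⌈328/517⌉−⌈40/517⌉ = 1−1 = 0
n=1: ⌈616/517⌉−⌈328/517⌉ = 2−1 = 1  ← one
n=2: ⌈904/517⌉−⌈616/517⌉ = 2−2 = 0
n=3: ⌈1192/517⌉−⌈904/517⌉ = 3−2 = 1  ← one
n=4: ⌈1480/517⌉−⌈1192/517⌉ = 3−3 = 0
n=5: ⌈1768/517⌉−⌈1480/517⌉ = 4−3 = 1  ← one
n=6: ⌈2056/517⌉−⌈1768/517⌉ = 4−4 = 0
n=7: ⌈2344/517⌉−⌈2056/517⌉ = 5−4 = 1  ← one
n=8: ⌈2632/517⌉−⌈2344/517⌉ = 6−5 = 1  ← one
n=9: ⌈2920/517⌉−⌈2632/517⌉ = 6−6 = 0
n=10: ⌈3208/517⌉−⌈2920/517⌉ = 7−6 = 1  ← one
positions of the first 6 ones: 1 3 5 7 8 10


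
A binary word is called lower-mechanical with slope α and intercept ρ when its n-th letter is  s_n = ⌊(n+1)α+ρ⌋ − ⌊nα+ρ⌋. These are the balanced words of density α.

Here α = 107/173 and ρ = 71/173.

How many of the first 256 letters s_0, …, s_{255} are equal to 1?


#1s = Σ_{n=0}^{255} s_n = Σ_{n=0}^{255} (⌊(n+1)α+ρ⌋ − ⌊nα+ρ⌋)
the sum telescopes: every ⌊nα+ρ⌋ with 0 < n < 256 appears once with + and once with −, leaving ⌊256α+ρ⌋ − ⌊0·α+ρ⌋
256α + ρ = (256·107 + 71) / 173 = 27463/173
ρ = 71/173
⌊27463/173⌋ = 158,  ⌊71/173⌋ = 0
#1s = 158 − 0 = 158

158


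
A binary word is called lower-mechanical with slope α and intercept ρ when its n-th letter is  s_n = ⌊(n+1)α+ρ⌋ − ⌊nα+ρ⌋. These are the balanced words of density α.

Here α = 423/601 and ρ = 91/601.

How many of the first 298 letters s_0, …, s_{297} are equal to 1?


209

#1s = Σ_{n=0}^{297} s_n = Σ_{n=0}^{297} (⌊(n+1)α+ρ⌋ − ⌊nα+ρ⌋)
the sum telescopes: every ⌊nα+ρ⌋ with 0 < n < 298 appears once with + and once with −, leaving ⌊298α+ρ⌋ − ⌊0·α+ρ⌋
298α + ρ = (298·423 + 91) / 601 = 126145/601
ρ = 91/601
⌊126145/601⌋ = 209,  ⌊91/601⌋ = 0
#1s = 209 − 0 = 209


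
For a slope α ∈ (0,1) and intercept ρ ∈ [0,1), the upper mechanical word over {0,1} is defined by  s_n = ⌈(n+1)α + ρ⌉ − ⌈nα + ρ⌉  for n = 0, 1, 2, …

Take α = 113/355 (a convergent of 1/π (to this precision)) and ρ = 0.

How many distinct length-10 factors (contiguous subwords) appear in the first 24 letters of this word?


t_n = ⌈(n·113)/355⌉ for n = 0 … 24:
  n=0…9: ⌈0/355⌉=0 ⌈113/355⌉=1 ⌈226/355⌉=1 ⌈339/355⌉=1 ⌈452/355⌉=2 ⌈565/355⌉=2 ⌈678/355⌉=2 ⌈791/355⌉=3 ⌈904/355⌉=3 ⌈1017/355⌉=3
  n=10…19: ⌈1130/355⌉=4 ⌈1243/355⌉=4 ⌈1356/355⌉=4 ⌈1469/355⌉=5 ⌈1582/355⌉=5 ⌈1695/355⌉=5 ⌈1808/355⌉=6 ⌈1921/355⌉=6 ⌈2034/355⌉=6 ⌈2147/355⌉=7
  n=20…24: ⌈2260/355⌉=7 ⌈2373/355⌉=7 ⌈2486/355⌉=8 ⌈2599/355⌉=8 ⌈2712/355⌉=8
s_n = t_(n+1) − t_n for n = 0 … 23 gives
prefix = 100100100100100100100100
slide a length-10 window over [0..9] … [14..23] (15 windows); first occurrence of each distinct factor:
  [  0..  9] 1001001001
  [  1.. 10] 0010010010
  [  2.. 11] 0100100100
  (the other 12 windows repeat one of these)
distinct factors: {0010010010, 0100100100, 1001001001}
count = 3  (Sturmian bound for length 10 is 11)

3


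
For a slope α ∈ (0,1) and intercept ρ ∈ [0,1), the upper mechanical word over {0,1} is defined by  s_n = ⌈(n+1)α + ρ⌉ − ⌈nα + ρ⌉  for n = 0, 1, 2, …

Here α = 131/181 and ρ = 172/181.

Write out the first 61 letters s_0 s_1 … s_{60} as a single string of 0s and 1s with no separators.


n=0: ⌈(1·131+172)/181⌉ − ⌈(0·131+172)/181⌉ = ⌈303/181⌉ − ⌈172/181⌉ = 2 − 1 = 1
n=1: ⌈(2·131+172)/181⌉ − ⌈(1·131+172)/181⌉ = ⌈434/181⌉ − ⌈303/181⌉ = 3 − 2 = 1
n=2: ⌈(3·131+172)/181⌉ − ⌈(2·131+172)/181⌉ = ⌈565/181⌉ − ⌈434/181⌉ = 4 − 3 = 1
n=3: ⌈(4·131+172)/181⌉ − ⌈(3·131+172)/181⌉ = ⌈696/181⌉ − ⌈565/181⌉ = 4 − 4 = 0
n=4: ⌈(5·131+172)/181⌉ − ⌈(4·131+172)/181⌉ = ⌈827/181⌉ − ⌈696/181⌉ = 5 − 4 = 1
n=5: ⌈(6·131+172)/181⌉ − ⌈(5·131+172)/181⌉ = ⌈958/181⌉ − ⌈827/181⌉ = 6 − 5 = 1
n=6: ⌈(7·131+172)/181⌉ − ⌈(6·131+172)/181⌉ = ⌈1089/181⌉ − ⌈958/181⌉ = 7 − 6 = 1
n=7: ⌈(8·131+172)/181⌉ − ⌈(7·131+172)/181⌉ = ⌈1220/181⌉ − ⌈1089/181⌉ = 7 − 7 = 0
n=8: ⌈(9·131+172)/181⌉ − ⌈(8·131+172)/181⌉ = ⌈1351/181⌉ − ⌈1220/181⌉ = 8 − 7 = 1
n=9: ⌈(10·131+172)/181⌉ − ⌈(9·131+172)/181⌉ = ⌈1482/181⌉ − ⌈1351/181⌉ = 9 − 8 = 1
n=10: ⌈(11·131+172)/181⌉ − ⌈(10·131+172)/181⌉ = ⌈1613/181⌉ − ⌈1482/181⌉ = 9 − 9 = 0
n=11: ⌈(12·131+172)/181⌉ − ⌈(11·131+172)/181⌉ = ⌈1744/181⌉ − ⌈1613/181⌉ = 10 − 9 = 1
n=12: ⌈(13·131+172)/181⌉ − ⌈(12·131+172)/181⌉ = ⌈1875/181⌉ − ⌈1744/181⌉ = 11 − 10 = 1
n=13: ⌈(14·131+172)/181⌉ − ⌈(13·131+172)/181⌉ = ⌈2006/181⌉ − ⌈1875/181⌉ = 12 − 11 = 1
n=14: ⌈(15·131+172)/181⌉ − ⌈(14·131+172)/181⌉ = ⌈2137/181⌉ − ⌈2006/181⌉ = 12 − 12 = 0
n=15: ⌈(16·131+172)/181⌉ − ⌈(15·131+172)/181⌉ = ⌈2268/181⌉ − ⌈2137/181⌉ = 13 − 12 = 1
n=16: ⌈(17·131+172)/181⌉ − ⌈(16·131+172)/181⌉ = ⌈2399/181⌉ − ⌈2268/181⌉ = 14 − 13 = 1
n=17: ⌈(18·131+172)/181⌉ − ⌈(17·131+172)/181⌉ = ⌈2530/181⌉ − ⌈2399/181⌉ = 14 − 14 = 0
n=18: ⌈(19·131+172)/181⌉ − ⌈(18·131+172)/181⌉ = ⌈2661/181⌉ − ⌈2530/181⌉ = 15 − 14 = 1
n=19: ⌈(20·131+172)/181⌉ − ⌈(19·131+172)/181⌉ = ⌈2792/181⌉ − ⌈2661/181⌉ = 16 − 15 = 1
n=20: ⌈(21·131+172)/181⌉ − ⌈(20·131+172)/181⌉ = ⌈2923/181⌉ − ⌈2792/181⌉ = 17 − 16 = 1
n=21: ⌈(22·131+172)/181⌉ − ⌈(21·131+172)/181⌉ = ⌈3054/181⌉ − ⌈2923/181⌉ = 17 − 17 = 0
n=22: ⌈(23·131+172)/181⌉ − ⌈(22·131+172)/181⌉ = ⌈3185/181⌉ − ⌈3054/181⌉ = 18 − 17 = 1
n=23: ⌈(24·131+172)/181⌉ − ⌈(23·131+172)/181⌉ = ⌈3316/181⌉ − ⌈3185/181⌉ = 19 − 18 = 1
n=24: ⌈(25·131+172)/181⌉ − ⌈(24·131+172)/181⌉ = ⌈3447/181⌉ − ⌈3316/181⌉ = 20 − 19 = 1
n=25: ⌈(26·131+172)/181⌉ − ⌈(25·131+172)/181⌉ = ⌈3578/181⌉ − ⌈3447/181⌉ = 20 − 20 = 0
n=26: ⌈(27·131+172)/181⌉ − ⌈(26·131+172)/181⌉ = ⌈3709/181⌉ − ⌈3578/181⌉ = 21 − 20 = 1
n=27: ⌈(28·131+172)/181⌉ − ⌈(27·131+172)/181⌉ = ⌈3840/181⌉ − ⌈3709/181⌉ = 22 − 21 = 1
n=28: ⌈(29·131+172)/181⌉ − ⌈(28·131+172)/181⌉ = ⌈3971/181⌉ − ⌈3840/181⌉ = 22 − 22 = 0
n=29: ⌈(30·131+172)/181⌉ − ⌈(29·131+172)/181⌉ = ⌈4102/181⌉ − ⌈3971/181⌉ = 23 − 22 = 1
n=30: ⌈(31·131+172)/181⌉ − ⌈(30·131+172)/181⌉ = ⌈4233/181⌉ − ⌈4102/181⌉ = 24 − 23 = 1
n=31: ⌈(32·131+172)/181⌉ − ⌈(31·131+172)/181⌉ = ⌈4364/181⌉ − ⌈4233/181⌉ = 25 − 24 = 1
n=32: ⌈(33·131+172)/181⌉ − ⌈(32·131+172)/181⌉ = ⌈4495/181⌉ − ⌈4364/181⌉ = 25 − 25 = 0
n=33: ⌈(34·131+172)/181⌉ − ⌈(33·131+172)/181⌉ = ⌈4626/181⌉ − ⌈4495/181⌉ = 26 − 25 = 1
n=34: ⌈(35·131+172)/181⌉ − ⌈(34·131+172)/181⌉ = ⌈4757/181⌉ − ⌈4626/181⌉ = 27 − 26 = 1
n=35: ⌈(36·131+172)/181⌉ − ⌈(35·131+172)/181⌉ = ⌈4888/181⌉ − ⌈4757/181⌉ = 28 − 27 = 1
n=36: ⌈(37·131+172)/181⌉ − ⌈(36·131+172)/181⌉ = ⌈5019/181⌉ − ⌈4888/181⌉ = 28 − 28 = 0
n=37: ⌈(38·131+172)/181⌉ − ⌈(37·131+172)/181⌉ = ⌈5150/181⌉ − ⌈5019/181⌉ = 29 − 28 = 1
n=38: ⌈(39·131+172)/181⌉ − ⌈(38·131+172)/181⌉ = ⌈5281/181⌉ − ⌈5150/181⌉ = 30 − 29 = 1
n=39: ⌈(40·131+172)/181⌉ − ⌈(39·131+172)/181⌉ = ⌈5412/181⌉ − ⌈5281/181⌉ = 30 − 30 = 0
n=40: ⌈(41·131+172)/181⌉ − ⌈(40·131+172)/181⌉ = ⌈5543/181⌉ − ⌈5412/181⌉ = 31 − 30 = 1
n=41: ⌈(42·131+172)/181⌉ − ⌈(41·131+172)/181⌉ = ⌈5674/181⌉ − ⌈5543/181⌉ = 32 − 31 = 1
n=42: ⌈(43·131+172)/181⌉ − ⌈(42·131+172)/181⌉ = ⌈5805/181⌉ − ⌈5674/181⌉ = 33 − 32 = 1
n=43: ⌈(44·131+172)/181⌉ − ⌈(43·131+172)/181⌉ = ⌈5936/181⌉ − ⌈5805/181⌉ = 33 − 33 = 0
n=44: ⌈(45·131+172)/181⌉ − ⌈(44·131+172)/181⌉ = ⌈6067/181⌉ − ⌈5936/181⌉ = 34 − 33 = 1
n=45: ⌈(46·131+172)/181⌉ − ⌈(45·131+172)/181⌉ = ⌈6198/181⌉ − ⌈6067/181⌉ = 35 − 34 = 1
n=46: ⌈(47·131+172)/181⌉ − ⌈(46·131+172)/181⌉ = ⌈6329/181⌉ − ⌈6198/181⌉ = 35 − 35 = 0
n=47: ⌈(48·131+172)/181⌉ − ⌈(47·131+172)/181⌉ = ⌈6460/181⌉ − ⌈6329/181⌉ = 36 − 35 = 1
n=48: ⌈(49·131+172)/181⌉ − ⌈(48·131+172)/181⌉ = ⌈6591/181⌉ − ⌈6460/181⌉ = 37 − 36 = 1
n=49: ⌈(50·131+172)/181⌉ − ⌈(49·131+172)/181⌉ = ⌈6722/181⌉ − ⌈6591/181⌉ = 38 − 37 = 1
n=50: ⌈(51·131+172)/181⌉ − ⌈(50·131+172)/181⌉ = ⌈6853/181⌉ − ⌈6722/181⌉ = 38 − 38 = 0
n=51: ⌈(52·131+172)/181⌉ − ⌈(51·131+172)/181⌉ = ⌈6984/181⌉ − ⌈6853/181⌉ = 39 − 38 = 1
n=52: ⌈(53·131+172)/181⌉ − ⌈(52·131+172)/181⌉ = ⌈7115/181⌉ − ⌈6984/181⌉ = 40 − 39 = 1
n=53: ⌈(54·131+172)/181⌉ − ⌈(53·131+172)/181⌉ = ⌈7246/181⌉ − ⌈7115/181⌉ = 41 − 40 = 1
n=54: ⌈(55·131+172)/181⌉ − ⌈(54·131+172)/181⌉ = ⌈7377/181⌉ − ⌈7246/181⌉ = 41 − 41 = 0
n=55: ⌈(56·131+172)/181⌉ − ⌈(55·131+172)/181⌉ = ⌈7508/181⌉ − ⌈7377/181⌉ = 42 − 41 = 1
n=56: ⌈(57·131+172)/181⌉ − ⌈(56·131+172)/181⌉ = ⌈7639/181⌉ − ⌈7508/181⌉ = 43 − 42 = 1
n=57: ⌈(58·131+172)/181⌉ − ⌈(57·131+172)/181⌉ = ⌈7770/181⌉ − ⌈7639/181⌉ = 43 − 43 = 0
n=58: ⌈(59·131+172)/181⌉ − ⌈(58·131+172)/181⌉ = ⌈7901/181⌉ − ⌈7770/181⌉ = 44 − 43 = 1
n=59: ⌈(60·131+172)/181⌉ − ⌈(59·131+172)/181⌉ = ⌈8032/181⌉ − ⌈7901/181⌉ = 45 − 44 = 1
n=60: ⌈(61·131+172)/181⌉ − ⌈(60·131+172)/181⌉ = ⌈8163/181⌉ − ⌈8032/181⌉ = 46 − 45 = 1

1110111011011101101110111011011101110110111011011101110110111


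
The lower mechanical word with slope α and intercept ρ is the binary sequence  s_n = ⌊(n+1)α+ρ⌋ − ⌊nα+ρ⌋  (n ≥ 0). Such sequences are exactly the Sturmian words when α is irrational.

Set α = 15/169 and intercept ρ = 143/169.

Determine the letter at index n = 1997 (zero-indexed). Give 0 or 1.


(n+1)α + ρ = (1998·15 + 143) / 169 = 30113/169
nα + ρ     = (1997·15 + 143) / 169 = 30098/169
⌊30113/169⌋ = 178,  ⌊30098/169⌋ = 178
s_{1997} = 178 − 178 = 0

0


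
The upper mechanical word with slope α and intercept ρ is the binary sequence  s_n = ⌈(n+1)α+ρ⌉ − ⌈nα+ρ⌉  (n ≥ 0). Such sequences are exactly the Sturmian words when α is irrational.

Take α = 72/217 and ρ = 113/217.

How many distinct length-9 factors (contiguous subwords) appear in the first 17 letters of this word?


3

t_n = ⌈(n·72+113)/217⌉ for n = 0 … 17:
  n=0…9: ⌈113/217⌉=1 ⌈185/217⌉=1 ⌈257/217⌉=2 ⌈329/217⌉=2 ⌈401/217⌉=2 ⌈473/217⌉=3 ⌈545/217⌉=3 ⌈617/217⌉=3 ⌈689/217⌉=4 ⌈761/217⌉=4
  n=10…17: ⌈833/217⌉=4 ⌈905/217⌉=5 ⌈977/217⌉=5 ⌈1049/217⌉=5 ⌈1121/217⌉=6 ⌈1193/217⌉=6 ⌈1265/217⌉=6 ⌈1337/217⌉=7
s_n = t_(n+1) − t_n for n = 0 … 16 gives
prefix = 01001001001001001
slide a length-9 window over [0..8] … [8..16] (9 windows); first occurrence of each distinct factor:
  [  0..  8] 010010010
  [  1..  9] 100100100
  [  2.. 10] 001001001
  (the other 6 windows repeat one of these)
distinct factors: {001001001, 010010010, 100100100}
count = 3  (Sturmian bound for length 9 is 10)


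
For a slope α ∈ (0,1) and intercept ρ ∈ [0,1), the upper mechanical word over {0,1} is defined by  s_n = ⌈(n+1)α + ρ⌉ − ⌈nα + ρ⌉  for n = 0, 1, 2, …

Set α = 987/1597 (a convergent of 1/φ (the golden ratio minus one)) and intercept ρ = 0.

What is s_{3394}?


(n+1)α + ρ = (3395·987) / 1597 = 3350865/1597
nα + ρ     = (3394·987) / 1597 = 3349878/1597
⌈3350865/1597⌉ = 2099,  ⌈3349878/1597⌉ = 2098
s_{3394} = 2099 − 2098 = 1

1


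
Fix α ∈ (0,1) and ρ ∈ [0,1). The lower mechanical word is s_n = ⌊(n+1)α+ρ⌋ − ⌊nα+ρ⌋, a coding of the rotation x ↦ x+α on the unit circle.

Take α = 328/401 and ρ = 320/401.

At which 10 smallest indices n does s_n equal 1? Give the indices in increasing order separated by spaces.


0 1 2 3 5 6 7 8 10 11

n=0: ⌊648/401⌋−⌊320/401⌋ = 1−0 = 1  ← one
n=1: ⌊976/401⌋−⌊648/401⌋ = 2−1 = 1  ← one
n=2: ⌊1304/401⌋−⌊976/401⌋ = 3−2 = 1  ← one
n=3: ⌊1632/401⌋−⌊1304/401⌋ = 4−3 = 1  ← one
n=4: ⌊1960/401⌋−⌊1632/401⌋ = 4−4 = 0
n=5: ⌊2288/401⌋−⌊1960/401⌋ = 5−4 = 1  ← one
n=6: ⌊2616/401⌋−⌊2288/401⌋ = 6−5 = 1  ← one
n=7: ⌊2944/401⌋−⌊2616/401⌋ = 7−6 = 1  ← one
n=8: ⌊3272/401⌋−⌊2944/401⌋ = 8−7 = 1  ← one
n=9: ⌊3600/401⌋−⌊3272/401⌋ = 8−8 = 0
n=10: ⌊3928/401⌋−⌊3600/401⌋ = 9−8 = 1  ← one
n=11: ⌊4256/401⌋−⌊3928/401⌋ = 10−9 = 1  ← one
positions of the first 10 ones: 0 1 2 3 5 6 7 8 10 11


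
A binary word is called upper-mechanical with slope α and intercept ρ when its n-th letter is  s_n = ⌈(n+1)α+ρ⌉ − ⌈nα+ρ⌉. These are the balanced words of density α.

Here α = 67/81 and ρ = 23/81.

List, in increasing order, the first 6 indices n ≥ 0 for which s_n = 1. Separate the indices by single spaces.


n=0: ⌈90/81⌉−⌈23/81⌉ = 2−1 = 1  ← one
n=1: ⌈157/81⌉−⌈90/81⌉ = 2−2 = 0
n=2: ⌈224/81⌉−⌈157/81⌉ = 3−2 = 1  ← one
n=3: ⌈291/81⌉−⌈224/81⌉ = 4−3 = 1  ← one
n=4: ⌈358/81⌉−⌈291/81⌉ = 5−4 = 1  ← one
n=5: ⌈425/81⌉−⌈358/81⌉ = 6−5 = 1  ← one
n=6: ⌈492/81⌉−⌈425/81⌉ = 7−6 = 1  ← one
positions of the first 6 ones: 0 2 3 4 5 6

0 2 3 4 5 6


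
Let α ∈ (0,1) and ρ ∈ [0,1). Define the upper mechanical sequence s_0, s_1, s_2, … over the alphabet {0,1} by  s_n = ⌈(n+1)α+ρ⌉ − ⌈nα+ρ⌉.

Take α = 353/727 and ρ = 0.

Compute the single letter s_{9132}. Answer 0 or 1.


(n+1)α + ρ = (9133·353) / 727 = 3223949/727
nα + ρ     = (9132·353) / 727 = 3223596/727
⌈3223949/727⌉ = 4435,  ⌈3223596/727⌉ = 4435
s_{9132} = 4435 − 4435 = 0

0


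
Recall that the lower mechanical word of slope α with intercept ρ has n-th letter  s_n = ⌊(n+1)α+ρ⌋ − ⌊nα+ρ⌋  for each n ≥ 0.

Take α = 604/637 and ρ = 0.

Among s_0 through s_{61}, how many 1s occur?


58

#1s = Σ_{n=0}^{61} s_n = Σ_{n=0}^{61} (⌊(n+1)α+ρ⌋ − ⌊nα+ρ⌋)
the sum telescopes: every ⌊nα+ρ⌋ with 0 < n < 62 appears once with + and once with −, leaving ⌊62α+ρ⌋ − ⌊0·α+ρ⌋
62α + ρ = (62·604) / 637 = 37448/637
ρ = 0/637
⌊37448/637⌋ = 58,  ⌊0/637⌋ = 0
#1s = 58 − 0 = 58


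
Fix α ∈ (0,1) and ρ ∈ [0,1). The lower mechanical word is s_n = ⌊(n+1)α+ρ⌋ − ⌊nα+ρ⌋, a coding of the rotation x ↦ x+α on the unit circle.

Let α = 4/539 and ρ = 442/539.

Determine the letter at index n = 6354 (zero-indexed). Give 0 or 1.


(n+1)α + ρ = (6355·4 + 442) / 539 = 25862/539
nα + ρ     = (6354·4 + 442) / 539 = 25858/539
⌊25862/539⌋ = 47,  ⌊25858/539⌋ = 47
s_{6354} = 47 − 47 = 0

0


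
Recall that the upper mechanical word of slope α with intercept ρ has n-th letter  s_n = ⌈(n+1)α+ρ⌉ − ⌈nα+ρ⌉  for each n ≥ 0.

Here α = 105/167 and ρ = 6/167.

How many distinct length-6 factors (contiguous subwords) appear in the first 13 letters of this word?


t_n = ⌈(n·105+6)/167⌉ for n = 0 … 13:
  n=0…9: ⌈6/167⌉=1 ⌈111/167⌉=1 ⌈216/167⌉=2 ⌈321/167⌉=2 ⌈426/167⌉=3 ⌈531/167⌉=4 ⌈636/167⌉=4 ⌈741/167⌉=5 ⌈846/167⌉=6 ⌈951/167⌉=6
  n=10…13: ⌈1056/167⌉=7 ⌈1161/167⌉=7 ⌈1266/167⌉=8 ⌈1371/167⌉=9
s_n = t_(n+1) − t_n for n = 0 … 12 gives
prefix = 0101101101011
slide a length-6 window over [0..5] … [7..12] (8 windows); first occurrence of each distinct factor:
  [  0..  5] 010110
  [  1..  6] 101101
  [  2..  7] 011011
  [  3..  8] 110110
  [  5.. 10] 011010
  [  6.. 11] 110101
  [  7.. 12] 101011
  (the other 1 window repeats one of these)
distinct factors: {010110, 011010, 011011, 101011, 101101, 110101, 110110}
count = 7  (Sturmian bound for length 6 is 7)

7


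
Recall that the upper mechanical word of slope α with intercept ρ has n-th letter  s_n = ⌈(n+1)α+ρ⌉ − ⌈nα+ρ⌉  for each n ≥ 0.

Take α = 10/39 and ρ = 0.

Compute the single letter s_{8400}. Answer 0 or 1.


1

(n+1)α + ρ = (8401·10) / 39 = 84010/39
nα + ρ     = (8400·10) / 39 = 84000/39
⌈84010/39⌉ = 2155,  ⌈84000/39⌉ = 2154
s_{8400} = 2155 − 2154 = 1


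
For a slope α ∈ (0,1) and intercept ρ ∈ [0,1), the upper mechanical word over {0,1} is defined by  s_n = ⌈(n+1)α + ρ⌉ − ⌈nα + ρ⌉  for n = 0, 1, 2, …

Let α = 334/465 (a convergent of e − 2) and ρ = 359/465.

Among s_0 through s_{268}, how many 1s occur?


193

#1s = Σ_{n=0}^{268} s_n = Σ_{n=0}^{268} (⌈(n+1)α+ρ⌉ − ⌈nα+ρ⌉)
the sum telescopes: every ⌈nα+ρ⌉ with 0 < n < 269 appears once with + and once with −, leaving ⌈269α+ρ⌉ − ⌈0·α+ρ⌉
269α + ρ = (269·334 + 359) / 465 = 90205/465
ρ = 359/465
⌈90205/465⌉ = 194,  ⌈359/465⌉ = 1
#1s = 194 − 1 = 193


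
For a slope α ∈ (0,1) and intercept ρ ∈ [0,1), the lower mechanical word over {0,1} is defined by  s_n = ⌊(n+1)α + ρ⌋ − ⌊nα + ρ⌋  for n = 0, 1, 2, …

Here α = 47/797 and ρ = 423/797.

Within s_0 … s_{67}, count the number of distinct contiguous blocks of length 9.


t_n = ⌊(n·47+423)/797⌋ for n = 0 … 68:
  n=0…9: ⌊423/797⌋=0 ⌊470/797⌋=0 ⌊517/797⌋=0 ⌊564/797⌋=0 ⌊611/797⌋=0 ⌊658/797⌋=0 ⌊705/797⌋=0 ⌊752/797⌋=0 ⌊799/797⌋=1 ⌊846/797⌋=1
  n=10…19: ⌊893/797⌋=1 ⌊940/797⌋=1 ⌊987/797⌋=1 ⌊1034/797⌋=1 ⌊1081/797⌋=1 ⌊1128/797⌋=1 ⌊1175/797⌋=1 ⌊1222/797⌋=1 ⌊1269/797⌋=1 ⌊1316/797⌋=1
  n=20…29: ⌊1363/797⌋=1 ⌊1410/797⌋=1 ⌊1457/797⌋=1 ⌊1504/797⌋=1 ⌊1551/797⌋=1 ⌊1598/797⌋=2 ⌊1645/797⌋=2 ⌊1692/797⌋=2 ⌊1739/797⌋=2 ⌊1786/797⌋=2
  n=30…39: ⌊1833/797⌋=2 ⌊1880/797⌋=2 ⌊1927/797⌋=2 ⌊1974/797⌋=2 ⌊2021/797⌋=2 ⌊2068/797⌋=2 ⌊2115/797⌋=2 ⌊2162/797⌋=2 ⌊2209/797⌋=2 ⌊2256/797⌋=2
  n=40…49: ⌊2303/797⌋=2 ⌊2350/797⌋=2 ⌊2397/797⌋=3 ⌊2444/797⌋=3 ⌊2491/797⌋=3 ⌊2538/797⌋=3 ⌊2585/797⌋=3 ⌊2632/797⌋=3 ⌊2679/797⌋=3 ⌊2726/797⌋=3
  n=50…59: ⌊2773/797⌋=3 ⌊2820/797⌋=3 ⌊2867/797⌋=3 ⌊2914/797⌋=3 ⌊2961/797⌋=3 ⌊3008/797⌋=3 ⌊3055/797⌋=3 ⌊3102/797⌋=3 ⌊3149/797⌋=3 ⌊3196/797⌋=4
  n=60…68: ⌊3243/797⌋=4 ⌊3290/797⌋=4 ⌊3337/797⌋=4 ⌊3384/797⌋=4 ⌊3431/797⌋=4 ⌊3478/797⌋=4 ⌊3525/797⌋=4 ⌊3572/797⌋=4 ⌊3619/797⌋=4
s_n = t_(n+1) − t_n for n = 0 … 67 gives
prefix = 00000001000000000000000010000000000000000100000000000000001000000000
slide a length-9 window over [0..8] … [59..67] (60 windows); first occurrence of each distinct factor:
  [  0..  8] 000000010
  [  1..  9] 000000100
  [  2.. 10] 000001000
  [  3.. 11] 000010000
  [  4.. 12] 000100000
  [  5.. 13] 001000000
  [  6.. 14] 010000000
  [  7.. 15] 100000000
  [  8.. 16] 000000000
  [ 16.. 24] 000000001
  (the other 50 windows repeat one of these)
distinct factors: {000000000, 000000001, 000000010, 000000100, 000001000, 000010000, 000100000, 001000000, 010000000, 100000000}
count = 10  (Sturmian bound for length 9 is 10)

10


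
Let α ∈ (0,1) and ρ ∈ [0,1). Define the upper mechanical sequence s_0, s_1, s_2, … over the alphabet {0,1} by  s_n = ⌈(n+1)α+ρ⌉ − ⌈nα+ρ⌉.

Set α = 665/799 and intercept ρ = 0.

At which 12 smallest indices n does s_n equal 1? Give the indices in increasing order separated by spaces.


n=0: ⌈665/799⌉−⌈0/799⌉ = 1−0 = 1  ← one
n=1: ⌈1330/799⌉−⌈665/799⌉ = 2−1 = 1  ← one
n=2: ⌈1995/799⌉−⌈1330/799⌉ = 3−2 = 1  ← one
n=3: ⌈2660/799⌉−⌈1995/799⌉ = 4−3 = 1  ← one
n=4: ⌈3325/799⌉−⌈2660/799⌉ = 5−4 = 1  ← one
n=5: ⌈3990/799⌉−⌈3325/799⌉ = 5−5 = 0
n=6: ⌈4655/799⌉−⌈3990/799⌉ = 6−5 = 1  ← one
n=7: ⌈5320/799⌉−⌈4655/799⌉ = 7−6 = 1  ← one
n=8: ⌈5985/799⌉−⌈5320/799⌉ = 8−7 = 1  ← one
n=9: ⌈6650/799⌉−⌈5985/799⌉ = 9−8 = 1  ← one
n=10: ⌈7315/799⌉−⌈6650/799⌉ = 10−9 = 1  ← one
n=11: ⌈7980/799⌉−⌈7315/799⌉ = 10−10 = 0
n=12: ⌈8645/799⌉−⌈7980/799⌉ = 11−10 = 1  ← one
n=13: ⌈9310/799⌉−⌈8645/799⌉ = 12−11 = 1  ← one
positions of the first 12 ones: 0 1 2 3 4 6 7 8 9 10 12 13

0 1 2 3 4 6 7 8 9 10 12 13


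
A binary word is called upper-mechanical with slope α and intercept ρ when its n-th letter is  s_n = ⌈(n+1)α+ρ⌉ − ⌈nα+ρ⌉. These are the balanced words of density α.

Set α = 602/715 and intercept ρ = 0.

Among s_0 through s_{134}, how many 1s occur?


114

#1s = Σ_{n=0}^{134} s_n = Σ_{n=0}^{134} (⌈(n+1)α+ρ⌉ − ⌈nα+ρ⌉)
the sum telescopes: every ⌈nα+ρ⌉ with 0 < n < 135 appears once with + and once with −, leaving ⌈135α+ρ⌉ − ⌈0·α+ρ⌉
135α + ρ = (135·602) / 715 = 81270/715
ρ = 0/715
⌈81270/715⌉ = 114,  ⌈0/715⌉ = 0
#1s = 114 − 0 = 114


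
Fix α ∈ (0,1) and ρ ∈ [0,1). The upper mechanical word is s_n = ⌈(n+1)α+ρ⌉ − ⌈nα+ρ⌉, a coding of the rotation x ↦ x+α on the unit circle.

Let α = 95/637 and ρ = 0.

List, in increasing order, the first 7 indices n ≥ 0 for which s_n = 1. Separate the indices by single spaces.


n=0: ⌈95/637⌉−⌈0/637⌉ = 1−0 = 1  ← one
n=1: ⌈190/637⌉−⌈95/637⌉ = 1−1 = 0
n=2: ⌈285/637⌉−⌈190/637⌉ = 1−1 = 0
n=3: ⌈380/637⌉−⌈285/637⌉ = 1−1 = 0
n=4: ⌈475/637⌉−⌈380/637⌉ = 1−1 = 0
n=5: ⌈570/637⌉−⌈475/637⌉ = 1−1 = 0
n=6: ⌈665/637⌉−⌈570/637⌉ = 2−1 = 1  ← one
n=7: ⌈760/637⌉−⌈665/637⌉ = 2−2 = 0
n=8: ⌈855/637⌉−⌈760/637⌉ = 2−2 = 0
n=9: ⌈950/637⌉−⌈855/637⌉ = 2−2 = 0
n=10: ⌈1045/637⌉−⌈950/637⌉ = 2−2 = 0
n=11: ⌈1140/637⌉−⌈1045/637⌉ = 2−2 = 0
n=12: ⌈1235/637⌉−⌈1140/637⌉ = 2−2 = 0
n=13: ⌈1330/637⌉−⌈1235/637⌉ = 3−2 = 1  ← one
n=14: ⌈1425/637⌉−⌈1330/637⌉ = 3−3 = 0
n=15: ⌈1520/637⌉−⌈1425/637⌉ = 3−3 = 0
n=16: ⌈1615/637⌉−⌈1520/637⌉ = 3−3 = 0
n=17: ⌈1710/637⌉−⌈1615/637⌉ = 3−3 = 0
n=18: ⌈1805/637⌉−⌈1710/637⌉ = 3−3 = 0
n=19: ⌈1900/637⌉−⌈1805/637⌉ = 3−3 = 0
n=20: ⌈1995/637⌉−⌈1900/637⌉ = 4−3 = 1  ← one
n=21: ⌈2090/637⌉−⌈1995/637⌉ = 4−4 = 0
n=22: ⌈2185/637⌉−⌈2090/637⌉ = 4−4 = 0
n=23: ⌈2280/637⌉−⌈2185/637⌉ = 4−4 = 0
n=24: ⌈2375/637⌉−⌈2280/637⌉ = 4−4 = 0
n=25: ⌈2470/637⌉−⌈2375/637⌉ = 4−4 = 0
n=26: ⌈2565/637⌉−⌈2470/637⌉ = 5−4 = 1  ← one
n=27: ⌈2660/637⌉−⌈2565/637⌉ = 5−5 = 0
n=28: ⌈2755/637⌉−⌈2660/637⌉ = 5−5 = 0
n=29: ⌈2850/637⌉−⌈2755/637⌉ = 5−5 = 0
n=30: ⌈2945/637⌉−⌈2850/637⌉ = 5−5 = 0
n=31: ⌈3040/637⌉−⌈2945/637⌉ = 5−5 = 0
n=32: ⌈3135/637⌉−⌈3040/637⌉ = 5−5 = 0
n=33: ⌈3230/637⌉−⌈3135/637⌉ = 6−5 = 1  ← one
n=34: ⌈3325/637⌉−⌈3230/637⌉ = 6−6 = 0
n=35: ⌈3420/637⌉−⌈3325/637⌉ = 6−6 = 0
n=36: ⌈3515/637⌉−⌈3420/637⌉ = 6−6 = 0
n=37: ⌈3610/637⌉−⌈3515/637⌉ = 6−6 = 0
n=38: ⌈3705/637⌉−⌈3610/637⌉ = 6−6 = 0
n=39: ⌈3800/637⌉−⌈3705/637⌉ = 6−6 = 0
n=40: ⌈3895/637⌉−⌈3800/637⌉ = 7−6 = 1  ← one
positions of the first 7 ones: 0 6 13 20 26 33 40

0 6 13 20 26 33 40


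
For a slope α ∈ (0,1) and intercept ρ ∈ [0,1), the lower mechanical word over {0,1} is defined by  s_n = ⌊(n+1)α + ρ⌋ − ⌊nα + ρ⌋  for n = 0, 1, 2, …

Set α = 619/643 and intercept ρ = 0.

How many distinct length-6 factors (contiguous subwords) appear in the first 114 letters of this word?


t_n = ⌊(n·619)/643⌋ for n = 0 … 114:
  n=0…9: ⌊0/643⌋=0 ⌊619/643⌋=0 ⌊1238/643⌋=1 ⌊1857/643⌋=2 ⌊2476/643⌋=3 ⌊3095/643⌋=4 ⌊3714/643⌋=5 ⌊4333/643⌋=6 ⌊4952/643⌋=7 ⌊5571/643⌋=8
  n=10…19: ⌊6190/643⌋=9 ⌊6809/643⌋=10 ⌊7428/643⌋=11 ⌊8047/643⌋=12 ⌊8666/643⌋=13 ⌊9285/643⌋=14 ⌊9904/643⌋=15 ⌊10523/643⌋=16 ⌊11142/643⌋=17 ⌊11761/643⌋=18
  n=20…29: ⌊12380/643⌋=19 ⌊12999/643⌋=20 ⌊13618/643⌋=21 ⌊14237/643⌋=22 ⌊14856/643⌋=23 ⌊15475/643⌋=24 ⌊16094/643⌋=25 ⌊16713/643⌋=25 ⌊17332/643⌋=26 ⌊17951/643⌋=27
  n=30…39: ⌊18570/643⌋=28 ⌊19189/643⌋=29 ⌊19808/643⌋=30 ⌊20427/643⌋=31 ⌊21046/643⌋=32 ⌊21665/643⌋=33 ⌊22284/643⌋=34 ⌊22903/643⌋=35 ⌊23522/643⌋=36 ⌊24141/643⌋=37
  n=40…49: ⌊24760/643⌋=38 ⌊25379/643⌋=39 ⌊25998/643⌋=40 ⌊26617/643⌋=41 ⌊27236/643⌋=42 ⌊27855/643⌋=43 ⌊28474/643⌋=44 ⌊29093/643⌋=45 ⌊29712/643⌋=46 ⌊30331/643⌋=47
  n=50…59: ⌊30950/643⌋=48 ⌊31569/643⌋=49 ⌊32188/643⌋=50 ⌊32807/643⌋=51 ⌊33426/643⌋=51 ⌊34045/643⌋=52 ⌊34664/643⌋=53 ⌊35283/643⌋=54 ⌊35902/643⌋=55 ⌊36521/643⌋=56
  n=60…69: ⌊37140/643⌋=57 ⌊37759/643⌋=58 ⌊38378/643⌋=59 ⌊38997/643⌋=60 ⌊39616/643⌋=61 ⌊40235/643⌋=62 ⌊40854/643⌋=63 ⌊41473/643⌋=64 ⌊42092/643⌋=65 ⌊42711/643⌋=66
  n=70…79: ⌊43330/643⌋=67 ⌊43949/643⌋=68 ⌊44568/643⌋=69 ⌊45187/643⌋=70 ⌊45806/643⌋=71 ⌊46425/643⌋=72 ⌊47044/643⌋=73 ⌊47663/643⌋=74 ⌊48282/643⌋=75 ⌊48901/643⌋=76
  n=80…89: ⌊49520/643⌋=77 ⌊50139/643⌋=77 ⌊50758/643⌋=78 ⌊51377/643⌋=79 ⌊51996/643⌋=80 ⌊52615/643⌋=81 ⌊53234/643⌋=82 ⌊53853/643⌋=83 ⌊54472/643⌋=84 ⌊55091/643⌋=85
  n=90…99: ⌊55710/643⌋=86 ⌊56329/643⌋=87 ⌊56948/643⌋=88 ⌊57567/643⌋=89 ⌊58186/643⌋=90 ⌊58805/643⌋=91 ⌊59424/643⌋=92 ⌊60043/643⌋=93 ⌊60662/643⌋=94 ⌊61281/643⌋=95
  n=100…109: ⌊61900/643⌋=96 ⌊62519/643⌋=97 ⌊63138/643⌋=98 ⌊63757/643⌋=99 ⌊64376/643⌋=100 ⌊64995/643⌋=101 ⌊65614/643⌋=102 ⌊66233/643⌋=103 ⌊66852/643⌋=103 ⌊67471/643⌋=104
  n=110…114: ⌊68090/643⌋=105 ⌊68709/643⌋=106 ⌊69328/643⌋=107 ⌊69947/643⌋=108 ⌊70566/643⌋=109
s_n = t_(n+1) − t_n for n = 0 … 113 gives
prefix = 011111111111111111111111110111111111111111111111111110111111111111111111111111110111111111111111111111111110111111
slide a length-6 window over [0..5] … [108..113] (109 windows); first occurrence of each distinct factor:
  [  0..  5] 011111
  [  1..  6] 111111
  [ 21.. 26] 111110
  [ 22.. 27] 111101
  [ 23.. 28] 111011
  [ 24.. 29] 110111
  [ 25.. 30] 101111
  (the other 102 windows repeat one of these)
distinct factors: {011111, 101111, 110111, 111011, 111101, 111110, 111111}
count = 7  (Sturmian bound for length 6 is 7)

7


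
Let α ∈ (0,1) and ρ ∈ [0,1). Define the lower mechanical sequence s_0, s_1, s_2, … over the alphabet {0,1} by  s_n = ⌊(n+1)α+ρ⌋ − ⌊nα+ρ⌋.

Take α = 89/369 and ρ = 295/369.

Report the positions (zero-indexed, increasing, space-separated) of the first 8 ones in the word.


0 4 9 13 17 21 25 29

n=0: ⌊384/369⌋−⌊295/369⌋ = 1−0 = 1  ← one
n=1: ⌊473/369⌋−⌊384/369⌋ = 1−1 = 0
n=2: ⌊562/369⌋−⌊473/369⌋ = 1−1 = 0
n=3: ⌊651/369⌋−⌊562/369⌋ = 1−1 = 0
n=4: ⌊740/369⌋−⌊651/369⌋ = 2−1 = 1  ← one
n=5: ⌊829/369⌋−⌊740/369⌋ = 2−2 = 0
n=6: ⌊918/369⌋−⌊829/369⌋ = 2−2 = 0
n=7: ⌊1007/369⌋−⌊918/369⌋ = 2−2 = 0
n=8: ⌊1096/369⌋−⌊1007/369⌋ = 2−2 = 0
n=9: ⌊1185/369⌋−⌊1096/369⌋ = 3−2 = 1  ← one
n=10: ⌊1274/369⌋−⌊1185/369⌋ = 3−3 = 0
n=11: ⌊1363/369⌋−⌊1274/369⌋ = 3−3 = 0
n=12: ⌊1452/369⌋−⌊1363/369⌋ = 3−3 = 0
n=13: ⌊1541/369⌋−⌊1452/369⌋ = 4−3 = 1  ← one
n=14: ⌊1630/369⌋−⌊1541/369⌋ = 4−4 = 0
n=15: ⌊1719/369⌋−⌊1630/369⌋ = 4−4 = 0
n=16: ⌊1808/369⌋−⌊1719/369⌋ = 4−4 = 0
n=17: ⌊1897/369⌋−⌊1808/369⌋ = 5−4 = 1  ← one
n=18: ⌊1986/369⌋−⌊1897/369⌋ = 5−5 = 0
n=19: ⌊2075/369⌋−⌊1986/369⌋ = 5−5 = 0
n=20: ⌊2164/369⌋−⌊2075/369⌋ = 5−5 = 0
n=21: ⌊2253/369⌋−⌊2164/369⌋ = 6−5 = 1  ← one
n=22: ⌊2342/369⌋−⌊2253/369⌋ = 6−6 = 0
n=23: ⌊2431/369⌋−⌊2342/369⌋ = 6−6 = 0
n=24: ⌊2520/369⌋−⌊2431/369⌋ = 6−6 = 0
n=25: ⌊2609/369⌋−⌊2520/369⌋ = 7−6 = 1  ← one
n=26: ⌊2698/369⌋−⌊2609/369⌋ = 7−7 = 0
n=27: ⌊2787/369⌋−⌊2698/369⌋ = 7−7 = 0
n=28: ⌊2876/369⌋−⌊2787/369⌋ = 7−7 = 0
n=29: ⌊2965/369⌋−⌊2876/369⌋ = 8−7 = 1  ← one
positions of the first 8 ones: 0 4 9 13 17 21 25 29


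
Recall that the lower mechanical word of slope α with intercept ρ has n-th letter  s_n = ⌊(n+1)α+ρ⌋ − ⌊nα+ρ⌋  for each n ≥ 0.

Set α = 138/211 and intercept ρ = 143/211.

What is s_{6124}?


1

(n+1)α + ρ = (6125·138 + 143) / 211 = 845393/211
nα + ρ     = (6124·138 + 143) / 211 = 845255/211
⌊845393/211⌋ = 4006,  ⌊845255/211⌋ = 4005
s_{6124} = 4006 − 4005 = 1


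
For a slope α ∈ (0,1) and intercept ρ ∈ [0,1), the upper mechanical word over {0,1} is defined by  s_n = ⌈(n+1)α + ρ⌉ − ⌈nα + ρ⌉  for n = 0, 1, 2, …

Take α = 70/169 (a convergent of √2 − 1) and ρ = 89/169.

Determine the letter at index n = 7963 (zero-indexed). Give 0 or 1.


(n+1)α + ρ = (7964·70 + 89) / 169 = 557569/169
nα + ρ     = (7963·70 + 89) / 169 = 557499/169
⌈557569/169⌉ = 3300,  ⌈557499/169⌉ = 3299
s_{7963} = 3300 − 3299 = 1

1


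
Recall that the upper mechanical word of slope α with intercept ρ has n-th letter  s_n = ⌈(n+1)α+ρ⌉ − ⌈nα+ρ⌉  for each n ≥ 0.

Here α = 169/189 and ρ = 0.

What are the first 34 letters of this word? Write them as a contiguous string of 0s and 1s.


1111111110111111110111111111011111

n=0: ⌈(1·169)/189⌉ − ⌈(0·169)/189⌉ = ⌈169/189⌉ − ⌈0/189⌉ = 1 − 0 = 1
n=1: ⌈(2·169)/189⌉ − ⌈(1·169)/189⌉ = ⌈338/189⌉ − ⌈169/189⌉ = 2 − 1 = 1
n=2: ⌈(3·169)/189⌉ − ⌈(2·169)/189⌉ = ⌈507/189⌉ − ⌈338/189⌉ = 3 − 2 = 1
n=3: ⌈(4·169)/189⌉ − ⌈(3·169)/189⌉ = ⌈676/189⌉ − ⌈507/189⌉ = 4 − 3 = 1
n=4: ⌈(5·169)/189⌉ − ⌈(4·169)/189⌉ = ⌈845/189⌉ − ⌈676/189⌉ = 5 − 4 = 1
n=5: ⌈(6·169)/189⌉ − ⌈(5·169)/189⌉ = ⌈1014/189⌉ − ⌈845/189⌉ = 6 − 5 = 1
n=6: ⌈(7·169)/189⌉ − ⌈(6·169)/189⌉ = ⌈1183/189⌉ − ⌈1014/189⌉ = 7 − 6 = 1
n=7: ⌈(8·169)/189⌉ − ⌈(7·169)/189⌉ = ⌈1352/189⌉ − ⌈1183/189⌉ = 8 − 7 = 1
n=8: ⌈(9·169)/189⌉ − ⌈(8·169)/189⌉ = ⌈1521/189⌉ − ⌈1352/189⌉ = 9 − 8 = 1
n=9: ⌈(10·169)/189⌉ − ⌈(9·169)/189⌉ = ⌈1690/189⌉ − ⌈1521/189⌉ = 9 − 9 = 0
n=10: ⌈(11·169)/189⌉ − ⌈(10·169)/189⌉ = ⌈1859/189⌉ − ⌈1690/189⌉ = 10 − 9 = 1
n=11: ⌈(12·169)/189⌉ − ⌈(11·169)/189⌉ = ⌈2028/189⌉ − ⌈1859/189⌉ = 11 − 10 = 1
n=12: ⌈(13·169)/189⌉ − ⌈(12·169)/189⌉ = ⌈2197/189⌉ − ⌈2028/189⌉ = 12 − 11 = 1
n=13: ⌈(14·169)/189⌉ − ⌈(13·169)/189⌉ = ⌈2366/189⌉ − ⌈2197/189⌉ = 13 − 12 = 1
n=14: ⌈(15·169)/189⌉ − ⌈(14·169)/189⌉ = ⌈2535/189⌉ − ⌈2366/189⌉ = 14 − 13 = 1
n=15: ⌈(16·169)/189⌉ − ⌈(15·169)/189⌉ = ⌈2704/189⌉ − ⌈2535/189⌉ = 15 − 14 = 1
n=16: ⌈(17·169)/189⌉ − ⌈(16·169)/189⌉ = ⌈2873/189⌉ − ⌈2704/189⌉ = 16 − 15 = 1
n=17: ⌈(18·169)/189⌉ − ⌈(17·169)/189⌉ = ⌈3042/189⌉ − ⌈2873/189⌉ = 17 − 16 = 1
n=18: ⌈(19·169)/189⌉ − ⌈(18·169)/189⌉ = ⌈3211/189⌉ − ⌈3042/189⌉ = 17 − 17 = 0
n=19: ⌈(20·169)/189⌉ − ⌈(19·169)/189⌉ = ⌈3380/189⌉ − ⌈3211/189⌉ = 18 − 17 = 1
n=20: ⌈(21·169)/189⌉ − ⌈(20·169)/189⌉ = ⌈3549/189⌉ − ⌈3380/189⌉ = 19 − 18 = 1
n=21: ⌈(22·169)/189⌉ − ⌈(21·169)/189⌉ = ⌈3718/189⌉ − ⌈3549/189⌉ = 20 − 19 = 1
n=22: ⌈(23·169)/189⌉ − ⌈(22·169)/189⌉ = ⌈3887/189⌉ − ⌈3718/189⌉ = 21 − 20 = 1
n=23: ⌈(24·169)/189⌉ − ⌈(23·169)/189⌉ = ⌈4056/189⌉ − ⌈3887/189⌉ = 22 − 21 = 1
n=24: ⌈(25·169)/189⌉ − ⌈(24·169)/189⌉ = ⌈4225/189⌉ − ⌈4056/189⌉ = 23 − 22 = 1
n=25: ⌈(26·169)/189⌉ − ⌈(25·169)/189⌉ = ⌈4394/189⌉ − ⌈4225/189⌉ = 24 − 23 = 1
n=26: ⌈(27·169)/189⌉ − ⌈(26·169)/189⌉ = ⌈4563/189⌉ − ⌈4394/189⌉ = 25 − 24 = 1
n=27: ⌈(28·169)/189⌉ − ⌈(27·169)/189⌉ = ⌈4732/189⌉ − ⌈4563/189⌉ = 26 − 25 = 1
n=28: ⌈(29·169)/189⌉ − ⌈(28·169)/189⌉ = ⌈4901/189⌉ − ⌈4732/189⌉ = 26 − 26 = 0
n=29: ⌈(30·169)/189⌉ − ⌈(29·169)/189⌉ = ⌈5070/189⌉ − ⌈4901/189⌉ = 27 − 26 = 1
n=30: ⌈(31·169)/189⌉ − ⌈(30·169)/189⌉ = ⌈5239/189⌉ − ⌈5070/189⌉ = 28 − 27 = 1
n=31: ⌈(32·169)/189⌉ − ⌈(31·169)/189⌉ = ⌈5408/189⌉ − ⌈5239/189⌉ = 29 − 28 = 1
n=32: ⌈(33·169)/189⌉ − ⌈(32·169)/189⌉ = ⌈5577/189⌉ − ⌈5408/189⌉ = 30 − 29 = 1
n=33: ⌈(34·169)/189⌉ − ⌈(33·169)/189⌉ = ⌈5746/189⌉ − ⌈5577/189⌉ = 31 − 30 = 1


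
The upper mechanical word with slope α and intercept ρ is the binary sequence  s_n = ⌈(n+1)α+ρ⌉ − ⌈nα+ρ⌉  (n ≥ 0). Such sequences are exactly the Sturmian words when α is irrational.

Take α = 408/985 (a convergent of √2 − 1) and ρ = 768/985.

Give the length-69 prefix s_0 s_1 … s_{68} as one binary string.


101001010010100101010010100101010010100101010010100101001010100101001

n=0: ⌈(1·408+768)/985⌉ − ⌈(0·408+768)/985⌉ = ⌈1176/985⌉ − ⌈768/985⌉ = 2 − 1 = 1
n=1: ⌈(2·408+768)/985⌉ − ⌈(1·408+768)/985⌉ = ⌈1584/985⌉ − ⌈1176/985⌉ = 2 − 2 = 0
n=2: ⌈(3·408+768)/985⌉ − ⌈(2·408+768)/985⌉ = ⌈1992/985⌉ − ⌈1584/985⌉ = 3 − 2 = 1
n=3: ⌈(4·408+768)/985⌉ − ⌈(3·408+768)/985⌉ = ⌈2400/985⌉ − ⌈1992/985⌉ = 3 − 3 = 0
n=4: ⌈(5·408+768)/985⌉ − ⌈(4·408+768)/985⌉ = ⌈2808/985⌉ − ⌈2400/985⌉ = 3 − 3 = 0
n=5: ⌈(6·408+768)/985⌉ − ⌈(5·408+768)/985⌉ = ⌈3216/985⌉ − ⌈2808/985⌉ = 4 − 3 = 1
n=6: ⌈(7·408+768)/985⌉ − ⌈(6·408+768)/985⌉ = ⌈3624/985⌉ − ⌈3216/985⌉ = 4 − 4 = 0
n=7: ⌈(8·408+768)/985⌉ − ⌈(7·408+768)/985⌉ = ⌈4032/985⌉ − ⌈3624/985⌉ = 5 − 4 = 1
n=8: ⌈(9·408+768)/985⌉ − ⌈(8·408+768)/985⌉ = ⌈4440/985⌉ − ⌈4032/985⌉ = 5 − 5 = 0
n=9: ⌈(10·408+768)/985⌉ − ⌈(9·408+768)/985⌉ = ⌈4848/985⌉ − ⌈4440/985⌉ = 5 − 5 = 0
n=10: ⌈(11·408+768)/985⌉ − ⌈(10·408+768)/985⌉ = ⌈5256/985⌉ − ⌈4848/985⌉ = 6 − 5 = 1
n=11: ⌈(12·408+768)/985⌉ − ⌈(11·408+768)/985⌉ = ⌈5664/985⌉ − ⌈5256/985⌉ = 6 − 6 = 0
n=12: ⌈(13·408+768)/985⌉ − ⌈(12·408+768)/985⌉ = ⌈6072/985⌉ − ⌈5664/985⌉ = 7 − 6 = 1
n=13: ⌈(14·408+768)/985⌉ − ⌈(13·408+768)/985⌉ = ⌈6480/985⌉ − ⌈6072/985⌉ = 7 − 7 = 0
n=14: ⌈(15·408+768)/985⌉ − ⌈(14·408+768)/985⌉ = ⌈6888/985⌉ − ⌈6480/985⌉ = 7 − 7 = 0
n=15: ⌈(16·408+768)/985⌉ − ⌈(15·408+768)/985⌉ = ⌈7296/985⌉ − ⌈6888/985⌉ = 8 − 7 = 1
n=16: ⌈(17·408+768)/985⌉ − ⌈(16·408+768)/985⌉ = ⌈7704/985⌉ − ⌈7296/985⌉ = 8 − 8 = 0
n=17: ⌈(18·408+768)/985⌉ − ⌈(17·408+768)/985⌉ = ⌈8112/985⌉ − ⌈7704/985⌉ = 9 − 8 = 1
n=18: ⌈(19·408+768)/985⌉ − ⌈(18·408+768)/985⌉ = ⌈8520/985⌉ − ⌈8112/985⌉ = 9 − 9 = 0
n=19: ⌈(20·408+768)/985⌉ − ⌈(19·408+768)/985⌉ = ⌈8928/985⌉ − ⌈8520/985⌉ = 10 − 9 = 1
n=20: ⌈(21·408+768)/985⌉ − ⌈(20·408+768)/985⌉ = ⌈9336/985⌉ − ⌈8928/985⌉ = 10 − 10 = 0
n=21: ⌈(22·408+768)/985⌉ − ⌈(21·408+768)/985⌉ = ⌈9744/985⌉ − ⌈9336/985⌉ = 10 − 10 = 0
n=22: ⌈(23·408+768)/985⌉ − ⌈(22·408+768)/985⌉ = ⌈10152/985⌉ − ⌈9744/985⌉ = 11 − 10 = 1
n=23: ⌈(24·408+768)/985⌉ − ⌈(23·408+768)/985⌉ = ⌈10560/985⌉ − ⌈10152/985⌉ = 11 − 11 = 0
n=24: ⌈(25·408+768)/985⌉ − ⌈(24·408+768)/985⌉ = ⌈10968/985⌉ − ⌈10560/985⌉ = 12 − 11 = 1
n=25: ⌈(26·408+768)/985⌉ − ⌈(25·408+768)/985⌉ = ⌈11376/985⌉ − ⌈10968/985⌉ = 12 − 12 = 0
n=26: ⌈(27·408+768)/985⌉ − ⌈(26·408+768)/985⌉ = ⌈11784/985⌉ − ⌈11376/985⌉ = 12 − 12 = 0
n=27: ⌈(28·408+768)/985⌉ − ⌈(27·408+768)/985⌉ = ⌈12192/985⌉ − ⌈11784/985⌉ = 13 − 12 = 1
n=28: ⌈(29·408+768)/985⌉ − ⌈(28·408+768)/985⌉ = ⌈12600/985⌉ − ⌈12192/985⌉ = 13 − 13 = 0
n=29: ⌈(30·408+768)/985⌉ − ⌈(29·408+768)/985⌉ = ⌈13008/985⌉ − ⌈12600/985⌉ = 14 − 13 = 1
n=30: ⌈(31·408+768)/985⌉ − ⌈(30·408+768)/985⌉ = ⌈13416/985⌉ − ⌈13008/985⌉ = 14 − 14 = 0
n=31: ⌈(32·408+768)/985⌉ − ⌈(31·408+768)/985⌉ = ⌈13824/985⌉ − ⌈13416/985⌉ = 15 − 14 = 1
n=32: ⌈(33·408+768)/985⌉ − ⌈(32·408+768)/985⌉ = ⌈14232/985⌉ − ⌈13824/985⌉ = 15 − 15 = 0
n=33: ⌈(34·408+768)/985⌉ − ⌈(33·408+768)/985⌉ = ⌈14640/985⌉ − ⌈14232/985⌉ = 15 − 15 = 0
n=34: ⌈(35·408+768)/985⌉ − ⌈(34·408+768)/985⌉ = ⌈15048/985⌉ − ⌈14640/985⌉ = 16 − 15 = 1
n=35: ⌈(36·408+768)/985⌉ − ⌈(35·408+768)/985⌉ = ⌈15456/985⌉ − ⌈15048/985⌉ = 16 − 16 = 0
n=36: ⌈(37·408+768)/985⌉ − ⌈(36·408+768)/985⌉ = ⌈15864/985⌉ − ⌈15456/985⌉ = 17 − 16 = 1
n=37: ⌈(38·408+768)/985⌉ − ⌈(37·408+768)/985⌉ = ⌈16272/985⌉ − ⌈15864/985⌉ = 17 − 17 = 0
n=38: ⌈(39·408+768)/985⌉ − ⌈(38·408+768)/985⌉ = ⌈16680/985⌉ − ⌈16272/985⌉ = 17 − 17 = 0
n=39: ⌈(40·408+768)/985⌉ − ⌈(39·408+768)/985⌉ = ⌈17088/985⌉ − ⌈16680/985⌉ = 18 − 17 = 1
n=40: ⌈(41·408+768)/985⌉ − ⌈(40·408+768)/985⌉ = ⌈17496/985⌉ − ⌈17088/985⌉ = 18 − 18 = 0
n=41: ⌈(42·408+768)/985⌉ − ⌈(41·408+768)/985⌉ = ⌈17904/985⌉ − ⌈17496/985⌉ = 19 − 18 = 1
n=42: ⌈(43·408+768)/985⌉ − ⌈(42·408+768)/985⌉ = ⌈18312/985⌉ − ⌈17904/985⌉ = 19 − 19 = 0
n=43: ⌈(44·408+768)/985⌉ − ⌈(43·408+768)/985⌉ = ⌈18720/985⌉ − ⌈18312/985⌉ = 20 − 19 = 1
n=44: ⌈(45·408+768)/985⌉ − ⌈(44·408+768)/985⌉ = ⌈19128/985⌉ − ⌈18720/985⌉ = 20 − 20 = 0
n=45: ⌈(46·408+768)/985⌉ − ⌈(45·408+768)/985⌉ = ⌈19536/985⌉ − ⌈19128/985⌉ = 20 − 20 = 0
n=46: ⌈(47·408+768)/985⌉ − ⌈(46·408+768)/985⌉ = ⌈19944/985⌉ − ⌈19536/985⌉ = 21 − 20 = 1
n=47: ⌈(48·408+768)/985⌉ − ⌈(47·408+768)/985⌉ = ⌈20352/985⌉ − ⌈19944/985⌉ = 21 − 21 = 0
n=48: ⌈(49·408+768)/985⌉ − ⌈(48·408+768)/985⌉ = ⌈20760/985⌉ − ⌈20352/985⌉ = 22 − 21 = 1
n=49: ⌈(50·408+768)/985⌉ − ⌈(49·408+768)/985⌉ = ⌈21168/985⌉ − ⌈20760/985⌉ = 22 − 22 = 0
n=50: ⌈(51·408+768)/985⌉ − ⌈(50·408+768)/985⌉ = ⌈21576/985⌉ − ⌈21168/985⌉ = 22 − 22 = 0
n=51: ⌈(52·408+768)/985⌉ − ⌈(51·408+768)/985⌉ = ⌈21984/985⌉ − ⌈21576/985⌉ = 23 − 22 = 1
n=52: ⌈(53·408+768)/985⌉ − ⌈(52·408+768)/985⌉ = ⌈22392/985⌉ − ⌈21984/985⌉ = 23 − 23 = 0
n=53: ⌈(54·408+768)/985⌉ − ⌈(53·408+768)/985⌉ = ⌈22800/985⌉ − ⌈22392/985⌉ = 24 − 23 = 1
n=54: ⌈(55·408+768)/985⌉ − ⌈(54·408+768)/985⌉ = ⌈23208/985⌉ − ⌈22800/985⌉ = 24 − 24 = 0
n=55: ⌈(56·408+768)/985⌉ − ⌈(55·408+768)/985⌉ = ⌈23616/985⌉ − ⌈23208/985⌉ = 24 − 24 = 0
n=56: ⌈(57·408+768)/985⌉ − ⌈(56·408+768)/985⌉ = ⌈24024/985⌉ − ⌈23616/985⌉ = 25 − 24 = 1
n=57: ⌈(58·408+768)/985⌉ − ⌈(57·408+768)/985⌉ = ⌈24432/985⌉ − ⌈24024/985⌉ = 25 − 25 = 0
n=58: ⌈(59·408+768)/985⌉ − ⌈(58·408+768)/985⌉ = ⌈24840/985⌉ − ⌈24432/985⌉ = 26 − 25 = 1
n=59: ⌈(60·408+768)/985⌉ − ⌈(59·408+768)/985⌉ = ⌈25248/985⌉ − ⌈24840/985⌉ = 26 − 26 = 0
n=60: ⌈(61·408+768)/985⌉ − ⌈(60·408+768)/985⌉ = ⌈25656/985⌉ − ⌈25248/985⌉ = 27 − 26 = 1
n=61: ⌈(62·408+768)/985⌉ − ⌈(61·408+768)/985⌉ = ⌈26064/985⌉ − ⌈25656/985⌉ = 27 − 27 = 0
n=62: ⌈(63·408+768)/985⌉ − ⌈(62·408+768)/985⌉ = ⌈26472/985⌉ − ⌈26064/985⌉ = 27 − 27 = 0
n=63: ⌈(64·408+768)/985⌉ − ⌈(63·408+768)/985⌉ = ⌈26880/985⌉ − ⌈26472/985⌉ = 28 − 27 = 1
n=64: ⌈(65·408+768)/985⌉ − ⌈(64·408+768)/985⌉ = ⌈27288/985⌉ − ⌈26880/985⌉ = 28 − 28 = 0
n=65: ⌈(66·408+768)/985⌉ − ⌈(65·408+768)/985⌉ = ⌈27696/985⌉ − ⌈27288/985⌉ = 29 − 28 = 1
n=66: ⌈(67·408+768)/985⌉ − ⌈(66·408+768)/985⌉ = ⌈28104/985⌉ − ⌈27696/985⌉ = 29 − 29 = 0
n=67: ⌈(68·408+768)/985⌉ − ⌈(67·408+768)/985⌉ = ⌈28512/985⌉ − ⌈28104/985⌉ = 29 − 29 = 0
n=68: ⌈(69·408+768)/985⌉ − ⌈(68·408+768)/985⌉ = ⌈28920/985⌉ − ⌈28512/985⌉ = 30 − 29 = 1
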